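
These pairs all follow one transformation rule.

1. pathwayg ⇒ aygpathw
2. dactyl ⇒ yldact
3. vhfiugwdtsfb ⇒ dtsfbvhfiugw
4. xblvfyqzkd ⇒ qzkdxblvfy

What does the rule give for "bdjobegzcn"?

gzcnbdjobe

The transformation: move the first character to the end, then swap the front and back halves of the string.
On "bdjobegzcn": the first step gives "djobegzcnb", and the second then gives "gzcnbdjobe".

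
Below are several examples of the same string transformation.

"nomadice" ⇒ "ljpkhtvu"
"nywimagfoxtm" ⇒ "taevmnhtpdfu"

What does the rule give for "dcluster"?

Each output is the input with this applied: shift every letter 7 places forward in the alphabet (wrapping around), then reverse the string.
For "dcluster", step one produces "kjsbzaly"; step two turns that into "ylazbsjk".

ylazbsjk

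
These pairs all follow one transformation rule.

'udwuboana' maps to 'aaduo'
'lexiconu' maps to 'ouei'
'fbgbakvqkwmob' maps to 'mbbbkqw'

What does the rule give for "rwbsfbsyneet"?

etwsby

What's happening: move the last 3 characters to the front (rotate right by 3), then keep every other character starting from the first (positions 1st, 3rd, 5th, ...).
Applying both steps to "rwbsfbsyneet": "eetrwbsfbsyn", then "etwsby".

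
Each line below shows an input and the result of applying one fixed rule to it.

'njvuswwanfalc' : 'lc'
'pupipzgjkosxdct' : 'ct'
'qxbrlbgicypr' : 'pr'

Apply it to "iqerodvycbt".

The pattern: keep only the last 2 characters.
"iqerodvycbt" → "bt".

bt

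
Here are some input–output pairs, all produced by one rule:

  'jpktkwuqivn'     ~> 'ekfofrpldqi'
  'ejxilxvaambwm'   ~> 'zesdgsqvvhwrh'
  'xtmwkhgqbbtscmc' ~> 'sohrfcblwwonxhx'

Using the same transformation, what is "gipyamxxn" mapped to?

bdktvhssi

The transformation: shift every letter 5 places backward in the alphabet (wrapping around).
"gipyamxxn" → "bdktvhssi".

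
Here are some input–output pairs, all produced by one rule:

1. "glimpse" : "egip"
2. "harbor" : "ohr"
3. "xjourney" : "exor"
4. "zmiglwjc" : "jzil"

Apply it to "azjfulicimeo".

Each output is the input with this applied: keep every other character starting from the first (positions 1st, 3rd, 5th, ...), then move the last character to the front.
For "azjfulicimeo", step one produces "ajuiie"; step two turns that into "eajuii".

eajuii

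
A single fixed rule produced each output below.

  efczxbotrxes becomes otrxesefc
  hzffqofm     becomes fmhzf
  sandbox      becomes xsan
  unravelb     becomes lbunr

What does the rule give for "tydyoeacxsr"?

What's happening: move the first 3 characters to the end (rotate left by 3), then delete the first 3 characters.
Working it through for "tydyoeacxsr": intermediate "yoeacxsrtyd", final "acxsrtyd".

acxsrtyd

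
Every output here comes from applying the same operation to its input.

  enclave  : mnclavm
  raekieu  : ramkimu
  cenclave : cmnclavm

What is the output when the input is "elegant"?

What's happening: replace every "e" with "m".
So "elegant" becomes "mlmgant".

mlmgant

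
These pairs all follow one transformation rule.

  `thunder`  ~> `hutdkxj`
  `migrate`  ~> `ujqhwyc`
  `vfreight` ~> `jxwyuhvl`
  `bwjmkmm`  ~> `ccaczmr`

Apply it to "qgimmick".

asyccywg

The rule is to shift every letter 10 places backward in the alphabet (wrapping around), then reverse the string.
On "qgimmick" that produces "asyccywg".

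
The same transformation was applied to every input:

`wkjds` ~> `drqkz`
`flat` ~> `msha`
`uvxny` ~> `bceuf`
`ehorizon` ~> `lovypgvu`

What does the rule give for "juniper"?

qbupwly

Looking at the pairs, the operation is to shift every letter 7 places forward in the alphabet (wrapping around).
For "juniper" the result is "qbupwly".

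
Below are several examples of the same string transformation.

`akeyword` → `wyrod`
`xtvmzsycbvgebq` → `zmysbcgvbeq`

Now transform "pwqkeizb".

ekzib

Rule — delete the first 3 characters, then swap each adjacent pair of characters (1↔2, 3↔4, ...).
Working it through for "pwqkeizb": intermediate "keizb", final "ekzib".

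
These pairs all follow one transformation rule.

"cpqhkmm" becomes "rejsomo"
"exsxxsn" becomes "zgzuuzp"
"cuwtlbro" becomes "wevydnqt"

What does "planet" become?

Each output is the input with this applied: swap each adjacent pair of characters (1↔2, 3↔4, ...), then shift every letter 2 places forward in the alphabet (wrapping around).
"planet" → "lpnate" → "nrpcvg".

nrpcvg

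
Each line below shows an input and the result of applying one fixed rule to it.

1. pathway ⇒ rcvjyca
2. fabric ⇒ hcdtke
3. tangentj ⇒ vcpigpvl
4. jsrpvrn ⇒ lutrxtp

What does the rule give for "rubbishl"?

twddkujn

In each case the input is transformed by: shift every letter 2 places forward in the alphabet (wrapping around).
Applying that to "rubbishl" gives "twddkujn".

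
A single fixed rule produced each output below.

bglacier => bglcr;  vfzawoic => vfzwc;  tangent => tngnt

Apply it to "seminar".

smnr

Each output is the input with this applied: remove every vowel.
"seminar" → "smnr".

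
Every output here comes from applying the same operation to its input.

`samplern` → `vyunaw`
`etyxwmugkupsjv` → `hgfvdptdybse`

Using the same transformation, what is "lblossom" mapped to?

uxbbxv

In each case the input is transformed by: delete the first 2 characters, then shift every letter 9 places forward in the alphabet (wrapping around).
Doing the same to "lblossom": "uxbbxv".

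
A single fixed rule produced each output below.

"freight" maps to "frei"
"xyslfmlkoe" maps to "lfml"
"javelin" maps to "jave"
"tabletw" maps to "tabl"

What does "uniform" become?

Each output is the input with this applied: move the last 3 characters to the front (rotate right by 3), then keep only the last 4 characters.
For "uniform", step one produces "ormunif"; step two turns that into "unif".

unif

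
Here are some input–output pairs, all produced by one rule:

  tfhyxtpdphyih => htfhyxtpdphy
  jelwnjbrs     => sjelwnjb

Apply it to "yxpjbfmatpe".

Each output is the input with this applied: move the last character to the front, then delete the last character.
Doing the same to "yxpjbfmatpe": "eyxpjbfmat".

eyxpjbfmat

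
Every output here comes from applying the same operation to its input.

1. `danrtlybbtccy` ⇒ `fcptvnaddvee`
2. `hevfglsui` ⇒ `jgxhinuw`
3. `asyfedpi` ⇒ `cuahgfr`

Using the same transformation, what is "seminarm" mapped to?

What's happening: delete the last character, then shift every letter 2 places forward in the alphabet (wrapping around).
"seminarm" → "seminar" → "ugokpct".

ugokpct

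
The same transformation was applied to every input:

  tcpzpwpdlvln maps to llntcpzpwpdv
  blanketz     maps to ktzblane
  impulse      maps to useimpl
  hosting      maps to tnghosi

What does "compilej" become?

iejcompl

The transformation: move the last 3 characters to the front (rotate right by 3), then swap the first and last characters.
"compilej" → "lejcompi" → "iejcompl".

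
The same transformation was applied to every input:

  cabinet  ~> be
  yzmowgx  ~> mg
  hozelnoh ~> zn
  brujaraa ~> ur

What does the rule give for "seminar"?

ma

The rule is to keep one character in every 3, starting at position 3 (positions 3rd, 6th, 9th, ...).
Doing the same to "seminar": "ma".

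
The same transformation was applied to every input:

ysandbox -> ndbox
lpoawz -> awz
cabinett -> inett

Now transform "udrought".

What's happening: delete the first 3 characters.
Applying that to "udrought" gives "ought".

ought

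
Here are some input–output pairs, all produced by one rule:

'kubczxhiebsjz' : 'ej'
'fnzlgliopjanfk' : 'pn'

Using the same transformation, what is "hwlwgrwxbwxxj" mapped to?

Rule — keep one character in every 3, starting at position 3 (positions 3rd, 6th, 9th, ...), then delete the first 2 characters.
"hwlwgrwxbwxxj" → "lrbx" → "bx".

bx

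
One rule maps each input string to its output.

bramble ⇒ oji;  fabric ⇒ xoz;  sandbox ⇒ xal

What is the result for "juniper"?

Each output is the input with this applied: keep every other character starting from the second (positions 2nd, 4th, 6th, ...), then shift every letter 3 places backward in the alphabet (wrapping around).
Starting from "juniper": after the first operation, "uie"; after the second, "rfb".

rfb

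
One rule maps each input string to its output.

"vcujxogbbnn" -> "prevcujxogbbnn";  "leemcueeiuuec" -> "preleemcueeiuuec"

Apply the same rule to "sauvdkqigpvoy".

presauvdkqigpvoy

The pattern: prepend "pre".
On "sauvdkqigpvoy" that produces "presauvdkqigpvoy".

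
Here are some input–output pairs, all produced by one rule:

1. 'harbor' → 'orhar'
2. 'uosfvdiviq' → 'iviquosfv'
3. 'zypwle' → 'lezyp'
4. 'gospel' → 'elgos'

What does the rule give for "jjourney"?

neyjjou

Each output is the input with this applied: swap the front and back halves of the string, then delete the first character.
For "jjourney", step one produces "rneyjjou"; step two turns that into "neyjjou".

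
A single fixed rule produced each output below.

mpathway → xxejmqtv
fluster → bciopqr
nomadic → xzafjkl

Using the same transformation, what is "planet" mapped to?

xbikmq

What's happening: sort the characters into alphabetical order, then shift every letter 3 places backward in the alphabet (wrapping around).
Applying both steps to "planet": "aelnpt", then "xbikmq".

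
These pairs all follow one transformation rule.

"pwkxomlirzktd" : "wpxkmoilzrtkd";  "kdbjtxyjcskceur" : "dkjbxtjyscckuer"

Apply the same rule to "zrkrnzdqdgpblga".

The transformation: swap each adjacent pair of characters (1↔2, 3↔4, ...).
So "zrkrnzdqdgpblga" becomes "rzrkznqdgdbpgla".

rzrkznqdgdbpgla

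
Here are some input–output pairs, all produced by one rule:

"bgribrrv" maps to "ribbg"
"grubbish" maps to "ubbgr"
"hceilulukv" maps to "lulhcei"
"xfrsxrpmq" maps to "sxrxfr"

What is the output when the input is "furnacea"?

Each output is the input with this applied: delete the last 3 characters, then move the last 3 characters to the front (rotate right by 3).
Working it through for "furnacea": intermediate "furna", final "rnafu".

rnafu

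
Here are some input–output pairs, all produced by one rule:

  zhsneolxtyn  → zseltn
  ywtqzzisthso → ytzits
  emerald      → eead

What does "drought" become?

dogt

In each case the input is transformed by: keep every other character starting from the first (positions 1st, 3rd, 5th, ...).
On "drought" that produces "dogt".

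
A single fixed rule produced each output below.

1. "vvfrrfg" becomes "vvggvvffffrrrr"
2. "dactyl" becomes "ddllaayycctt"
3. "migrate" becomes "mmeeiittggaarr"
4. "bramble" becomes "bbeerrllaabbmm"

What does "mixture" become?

mmeeiirrxxuutt

The rule is to take characters alternately from the front and the back (1st, last, 2nd, 2nd-last, ...), then double every character.
So "mixture" becomes "mmeeiirrxxuutt".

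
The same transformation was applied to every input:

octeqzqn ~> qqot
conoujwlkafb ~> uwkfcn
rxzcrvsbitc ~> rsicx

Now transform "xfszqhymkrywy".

What's happening: move the first 3 characters to the end (rotate left by 3), then keep every other character starting from the second (positions 2nd, 4th, 6th, ...).
For "xfszqhymkrywy" the result is "qykyyf".
(Check on "rxzcrvsbitc": → "crvsbitcrxz" → "rsicx" ✓)

qykyyf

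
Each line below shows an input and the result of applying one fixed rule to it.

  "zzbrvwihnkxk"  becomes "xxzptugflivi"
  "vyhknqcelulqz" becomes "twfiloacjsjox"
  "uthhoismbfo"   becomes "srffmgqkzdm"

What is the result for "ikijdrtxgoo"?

gighbprvemm

In each case the input is transformed by: shift every letter 2 places backward in the alphabet (wrapping around).
For "ikijdrtxgoo" the result is "gighbprvemm".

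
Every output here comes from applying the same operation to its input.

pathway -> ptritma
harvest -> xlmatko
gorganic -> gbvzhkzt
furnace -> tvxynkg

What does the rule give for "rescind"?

bgwkxlv

The rule is to move the last 3 characters to the front (rotate right by 3), then shift every letter 7 places backward in the alphabet (wrapping around).
Applying that to "rescind" gives "bgwkxlv".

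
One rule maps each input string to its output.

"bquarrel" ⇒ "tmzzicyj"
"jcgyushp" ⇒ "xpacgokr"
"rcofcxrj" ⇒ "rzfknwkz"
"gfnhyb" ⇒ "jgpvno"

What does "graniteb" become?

jmbqvizo

Each output is the input with this applied: shift every letter 8 places forward in the alphabet (wrapping around), then reverse the string.
Applying both steps to "graniteb": "ozivqbmj", then "jmbqvizo".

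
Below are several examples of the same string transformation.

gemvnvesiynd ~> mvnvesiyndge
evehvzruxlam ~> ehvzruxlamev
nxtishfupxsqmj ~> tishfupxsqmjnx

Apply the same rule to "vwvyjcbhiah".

The pattern: move the first 2 characters to the end (rotate left by 2).
So "vwvyjcbhiah" becomes "vyjcbhiahvw".

vyjcbhiahvw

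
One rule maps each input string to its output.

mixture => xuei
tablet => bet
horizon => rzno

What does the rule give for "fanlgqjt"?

Each output is the input with this applied: move the first 2 characters to the end (rotate left by 2), then keep every other character starting from the first (positions 1st, 3rd, 5th, ...).
On "fanlgqjt": the first step gives "nlgqjtfa", and the second then gives "ngjf".

ngjf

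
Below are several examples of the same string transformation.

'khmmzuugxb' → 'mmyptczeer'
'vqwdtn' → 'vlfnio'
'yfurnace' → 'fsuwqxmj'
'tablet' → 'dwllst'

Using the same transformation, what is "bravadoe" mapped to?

svgwtjsn

What's happening: shift every letter 8 places backward in the alphabet (wrapping around), then swap the front and back halves of the string.
Applying both steps to "bravadoe": "tjsnsvgw", then "svgwtjsn".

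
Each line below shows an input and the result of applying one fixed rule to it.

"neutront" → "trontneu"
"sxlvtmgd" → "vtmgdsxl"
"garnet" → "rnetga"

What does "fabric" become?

What's happening: swap the front and back halves of the string, then move the last character to the front.
So "fabric" becomes "bricfa".

bricfa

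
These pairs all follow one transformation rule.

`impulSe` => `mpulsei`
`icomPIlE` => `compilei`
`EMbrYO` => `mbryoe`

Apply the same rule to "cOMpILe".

Looking at the pairs, the operation is to move the first character to the end, then convert every letter to lowercase.
Doing the same to "cOMpILe": "ompilec".

ompilec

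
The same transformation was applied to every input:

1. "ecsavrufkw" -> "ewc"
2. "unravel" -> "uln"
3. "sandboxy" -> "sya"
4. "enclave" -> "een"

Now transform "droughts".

The rule is to take characters alternately from the front and the back (1st, last, 2nd, 2nd-last, ...), then keep only the first 3 characters.
On "droughts": the first step gives "dsrtohug", and the second then gives "dsr".
(Check on "sandboxy": → "syaxnodb" → "sya" ✓)

dsr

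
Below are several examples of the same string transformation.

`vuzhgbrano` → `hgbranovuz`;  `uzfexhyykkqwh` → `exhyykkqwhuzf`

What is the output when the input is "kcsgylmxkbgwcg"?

gylmxkbgwcgkcs

What's happening: move the first 3 characters to the end (rotate left by 3).
So "kcsgylmxkbgwcg" becomes "gylmxkbgwcgkcs".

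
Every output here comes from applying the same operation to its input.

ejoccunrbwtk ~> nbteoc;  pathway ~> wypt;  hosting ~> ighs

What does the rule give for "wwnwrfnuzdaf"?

What's happening: keep every other character starting from the first (positions 1st, 3rd, 5th, ...), then swap the front and back halves of the string.
On "wwnwrfnuzdaf": the first step gives "wnrnza", and the second then gives "nzawnr".

nzawnr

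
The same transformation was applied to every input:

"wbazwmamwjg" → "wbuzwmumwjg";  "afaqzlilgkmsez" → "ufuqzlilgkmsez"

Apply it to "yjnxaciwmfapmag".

In each case the input is transformed by: replace every "a" with "u".
For "yjnxaciwmfapmag" the result is "yjnxuciwmfupmug".

yjnxuciwmfupmug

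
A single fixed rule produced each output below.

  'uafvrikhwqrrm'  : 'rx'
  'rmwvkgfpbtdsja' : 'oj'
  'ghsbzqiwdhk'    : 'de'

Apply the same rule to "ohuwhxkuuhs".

le

What's happening: shift every letter 3 places backward in the alphabet (wrapping around), then keep only the first 2 characters.
Working it through for "ohuwhxkuuhs": intermediate "lerteuhrrep", final "le".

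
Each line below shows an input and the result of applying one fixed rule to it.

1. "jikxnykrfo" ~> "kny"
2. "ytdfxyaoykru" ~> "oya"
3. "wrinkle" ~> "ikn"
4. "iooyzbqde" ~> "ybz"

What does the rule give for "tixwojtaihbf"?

ajt

What's happening: take characters alternately from the front and the back (1st, last, 2nd, 2nd-last, ...), then keep only the last 3 characters.
On "tixwojtaihbf": the first step gives "tfibxhwioajt", and the second then gives "ajt".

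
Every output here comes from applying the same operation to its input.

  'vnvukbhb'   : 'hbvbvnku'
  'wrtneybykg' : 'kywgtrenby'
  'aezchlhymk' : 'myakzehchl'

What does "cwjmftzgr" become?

Looking at the pairs, the operation is to move the last 3 characters to the front (rotate right by 3), then swap each adjacent pair of characters (1↔2, 3↔4, ...).
Starting from "cwjmftzgr": after the first operation, "zgrcwjmft"; after the second, "gzcrjwfmt".

gzcrjwfmt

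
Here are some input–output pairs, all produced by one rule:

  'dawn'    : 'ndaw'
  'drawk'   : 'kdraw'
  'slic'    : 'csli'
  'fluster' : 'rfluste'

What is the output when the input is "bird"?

dbir

The transformation: move the last character to the front.
"bird" → "dbir".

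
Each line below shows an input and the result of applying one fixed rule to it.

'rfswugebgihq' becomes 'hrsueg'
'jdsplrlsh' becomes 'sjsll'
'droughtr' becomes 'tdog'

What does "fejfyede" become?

dfjy

The pattern: move the last 2 characters to the front (rotate right by 2), then keep every other character starting from the first (positions 1st, 3rd, 5th, ...).
Applying both steps to "fejfyede": "defejfye", then "dfjy".
(Check on "jdsplrlsh": → "shjdsplrl" → "sjsll" ✓)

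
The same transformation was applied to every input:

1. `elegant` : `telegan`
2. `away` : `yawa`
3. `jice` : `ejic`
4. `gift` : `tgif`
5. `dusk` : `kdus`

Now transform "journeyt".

What's happening: move the last character to the front.
Applying that to "journeyt" gives "tjourney".

tjourney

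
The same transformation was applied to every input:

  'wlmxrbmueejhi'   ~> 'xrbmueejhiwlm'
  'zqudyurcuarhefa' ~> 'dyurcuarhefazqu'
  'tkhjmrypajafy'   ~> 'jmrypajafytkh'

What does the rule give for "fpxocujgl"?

ocujglfpx

What's happening: move the first 3 characters to the end (rotate left by 3).
Applying that to "fpxocujgl" gives "ocujglfpx".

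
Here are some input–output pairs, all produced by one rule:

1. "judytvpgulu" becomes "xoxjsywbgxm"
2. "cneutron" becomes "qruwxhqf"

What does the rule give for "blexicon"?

qrflahoe

The rule is to shift every letter 3 places forward in the alphabet (wrapping around), then reverse the string.
Applying both steps to "blexicon": "eohalfrq", then "qrflahoe".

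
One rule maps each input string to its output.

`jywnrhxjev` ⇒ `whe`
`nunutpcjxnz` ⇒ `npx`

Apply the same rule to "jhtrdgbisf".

tgs

The pattern: keep one character in every 3, starting at position 3 (positions 3rd, 6th, 9th, ...).
Applying that to "jhtrdgbisf" gives "tgs".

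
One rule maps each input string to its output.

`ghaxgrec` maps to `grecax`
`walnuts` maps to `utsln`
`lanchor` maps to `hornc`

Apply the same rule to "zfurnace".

naceur

Looking at the pairs, the operation is to delete the first 2 characters, then move the first 2 characters to the end (rotate left by 2).
On "zfurnace": the first step gives "urnace", and the second then gives "naceur".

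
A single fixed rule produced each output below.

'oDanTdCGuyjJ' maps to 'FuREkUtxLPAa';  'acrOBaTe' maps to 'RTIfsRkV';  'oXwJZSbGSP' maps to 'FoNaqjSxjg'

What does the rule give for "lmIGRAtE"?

CDzxirKv

What's happening: shift every letter 9 places backward in the alphabet (wrapping around), then flip the case of every letter.
Applying both steps to "lmIGRAtE": "cdZXIRkV", then "CDzxirKv".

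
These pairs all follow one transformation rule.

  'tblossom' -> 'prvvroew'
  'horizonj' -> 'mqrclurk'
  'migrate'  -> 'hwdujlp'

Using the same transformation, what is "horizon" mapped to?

Looking at the pairs, the operation is to reverse the string, then shift every letter 3 places forward in the alphabet (wrapping around).
Starting from "horizon": after the first operation, "noziroh"; after the second, "qrclurk".

qrclurk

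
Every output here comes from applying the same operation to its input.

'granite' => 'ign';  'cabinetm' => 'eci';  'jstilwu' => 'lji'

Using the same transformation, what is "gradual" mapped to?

Each output is the input with this applied: move the last 3 characters to the front (rotate right by 3), then keep one character in every 3, starting at position 1 (positions 1st, 4th, 7th, ...).
Applying that to "gradual" gives "ugd".

ugd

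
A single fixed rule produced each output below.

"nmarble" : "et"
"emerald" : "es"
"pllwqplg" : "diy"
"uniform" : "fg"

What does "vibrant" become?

as

Rule — shift every letter 8 places backward in the alphabet (wrapping around), then keep one character in every 3, starting at position 2 (positions 2nd, 5th, 8th, ...).
For "vibrant", step one produces "natjsfl"; step two turns that into "as".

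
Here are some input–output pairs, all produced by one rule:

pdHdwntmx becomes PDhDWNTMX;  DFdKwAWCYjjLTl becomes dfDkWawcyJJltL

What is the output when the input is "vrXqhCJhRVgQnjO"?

Rule — flip the case of every letter.
Doing the same to "vrXqhCJhRVgQnjO": "VRxQHcjHrvGqNJo".

VRxQHcjHrvGqNJo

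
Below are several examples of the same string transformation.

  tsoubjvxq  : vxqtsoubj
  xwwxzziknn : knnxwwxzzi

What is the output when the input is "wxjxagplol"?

lolwxjxagp

The transformation: move the last 3 characters to the front (rotate right by 3).
Applying that to "wxjxagplol" gives "lolwxjxagp".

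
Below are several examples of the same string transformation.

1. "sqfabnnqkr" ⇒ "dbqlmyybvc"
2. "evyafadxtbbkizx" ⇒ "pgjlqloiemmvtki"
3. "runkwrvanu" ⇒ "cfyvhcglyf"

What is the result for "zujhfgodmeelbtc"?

Each output is the input with this applied: shift every letter 11 places forward in the alphabet (wrapping around).
So "zujhfgodmeelbtc" becomes "kfusqrzoxppwmen".

kfusqrzoxppwmen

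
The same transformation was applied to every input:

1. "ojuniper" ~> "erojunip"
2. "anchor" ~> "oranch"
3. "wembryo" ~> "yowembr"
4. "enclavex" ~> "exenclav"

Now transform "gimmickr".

Looking at the pairs, the operation is to move the last 2 characters to the front (rotate right by 2).
Doing the same to "gimmickr": "krgimmic".

krgimmic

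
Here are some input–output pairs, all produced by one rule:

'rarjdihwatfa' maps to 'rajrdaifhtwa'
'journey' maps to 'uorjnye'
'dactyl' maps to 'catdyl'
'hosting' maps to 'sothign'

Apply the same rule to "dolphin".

The rule is to move the first 2 characters to the end (rotate left by 2), then take characters alternately from the front and the back (1st, last, 2nd, 2nd-last, ...).
Starting from "dolphin": after the first operation, "lphindo"; after the second, "lopdhni".

lopdhni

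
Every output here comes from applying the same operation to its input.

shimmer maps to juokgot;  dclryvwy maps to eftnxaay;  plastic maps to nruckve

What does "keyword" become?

gmyatqf

What's happening: swap each adjacent pair of characters (1↔2, 3↔4, ...), then shift every letter 2 places forward in the alphabet (wrapping around).
Starting from "keyword": after the first operation, "ekwyrod"; after the second, "gmyatqf".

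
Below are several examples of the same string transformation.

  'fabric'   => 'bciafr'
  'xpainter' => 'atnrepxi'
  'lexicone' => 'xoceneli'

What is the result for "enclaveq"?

Looking at the pairs, the operation is to swap each adjacent pair of characters (1↔2, 3↔4, ...), then move the first 3 characters to the end (rotate left by 3).
Applying both steps to "enclaveq": "nelcvaqe", then "cvaqenel".

cvaqenel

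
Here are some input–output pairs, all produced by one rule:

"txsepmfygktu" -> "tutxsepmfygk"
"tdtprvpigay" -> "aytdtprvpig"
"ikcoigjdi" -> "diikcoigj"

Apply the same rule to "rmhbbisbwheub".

The pattern: move the last 2 characters to the front (rotate right by 2).
Doing the same to "rmhbbisbwheub": "ubrmhbbisbwhe".

ubrmhbbisbwhe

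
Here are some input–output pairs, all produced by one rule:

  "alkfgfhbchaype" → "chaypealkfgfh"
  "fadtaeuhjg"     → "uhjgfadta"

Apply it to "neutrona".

The pattern: swap the front and back halves of the string, then delete the first character.
Working it through for "neutrona": intermediate "ronaneut", final "onaneut".

onaneut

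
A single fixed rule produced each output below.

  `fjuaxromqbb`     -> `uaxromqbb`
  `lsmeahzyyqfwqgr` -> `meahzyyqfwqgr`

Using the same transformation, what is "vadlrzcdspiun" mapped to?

Each output is the input with this applied: delete the first 2 characters.
"vadlrzcdspiun" → "dlrzcdspiun".

dlrzcdspiun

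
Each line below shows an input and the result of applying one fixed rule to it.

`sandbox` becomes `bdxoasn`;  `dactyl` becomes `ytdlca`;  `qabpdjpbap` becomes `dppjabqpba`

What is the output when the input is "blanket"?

kntelba

The transformation: move the first 3 characters to the end (rotate left by 3), then swap each adjacent pair of characters (1↔2, 3↔4, ...).
For "blanket", step one produces "nketbla"; step two turns that into "kntelba".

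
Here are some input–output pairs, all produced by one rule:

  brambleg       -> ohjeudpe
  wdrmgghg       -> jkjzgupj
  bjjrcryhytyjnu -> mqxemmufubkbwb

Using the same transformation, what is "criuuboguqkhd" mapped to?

nkgfulxxerjxt

The transformation: move the last 3 characters to the front (rotate right by 3), then shift every letter 3 places forward in the alphabet (wrapping around).
On "criuuboguqkhd": the first step gives "khdcriuuboguq", and the second then gives "nkgfulxxerjxt".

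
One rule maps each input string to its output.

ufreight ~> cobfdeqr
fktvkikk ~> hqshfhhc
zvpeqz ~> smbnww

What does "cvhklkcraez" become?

The rule is to shift every letter 3 places backward in the alphabet (wrapping around), then move the first character to the end.
Applying both steps to "cvhklkcraez": "zsehihzoxbw", then "sehihzoxbwz".
(Check on "fktvkikk": → "chqshfhh" → "hqshfhhc" ✓)

sehihzoxbwz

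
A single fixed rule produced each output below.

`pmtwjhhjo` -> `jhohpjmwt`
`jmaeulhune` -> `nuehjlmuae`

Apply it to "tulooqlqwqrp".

Looking at the pairs, the operation is to move the last 2 characters to the front (rotate right by 2), then take characters alternately from the front and the back (1st, last, 2nd, 2nd-last, ...).
For "tulooqlqwqrp", step one produces "rptulooqlqwq"; step two turns that into "rqpwtqullqoo".

rqpwtqullqoo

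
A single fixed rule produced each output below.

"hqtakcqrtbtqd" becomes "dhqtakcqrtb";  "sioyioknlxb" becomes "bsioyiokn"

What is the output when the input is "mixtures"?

Rule — move the last 3 characters to the front (rotate right by 3), then delete the first 2 characters.
"mixtures" → "resmixtu" → "smixtu".
(Check on "sioyioknlxb": → "lxbsioyiokn" → "bsioyiokn" ✓)

smixtu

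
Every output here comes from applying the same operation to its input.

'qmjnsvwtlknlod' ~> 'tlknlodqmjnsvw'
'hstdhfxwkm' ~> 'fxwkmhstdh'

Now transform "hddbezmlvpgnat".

lvpgnathddbezm

The pattern: swap the front and back halves of the string.
Doing the same to "hddbezmlvpgnat": "lvpgnathddbezm".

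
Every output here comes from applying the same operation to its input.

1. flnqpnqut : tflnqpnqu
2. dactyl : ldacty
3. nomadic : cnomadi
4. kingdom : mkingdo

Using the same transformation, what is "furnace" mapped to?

The rule is to move the last character to the front.
For "furnace" the result is "efurnac".

efurnac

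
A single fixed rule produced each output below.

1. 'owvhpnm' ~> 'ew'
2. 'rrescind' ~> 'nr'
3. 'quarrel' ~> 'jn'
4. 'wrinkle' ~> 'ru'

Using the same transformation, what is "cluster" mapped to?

dn

The transformation: keep one character in every 3, starting at position 3 (positions 3rd, 6th, 9th, ...), then shift every letter 9 places forward in the alphabet (wrapping around).
"cluster" → "ue" → "dn".
(Check on "wrinkle": → "il" → "ru" ✓)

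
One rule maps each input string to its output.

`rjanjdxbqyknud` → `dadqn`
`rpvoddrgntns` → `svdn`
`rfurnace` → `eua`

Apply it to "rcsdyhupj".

Rule — move the last character to the front, then keep one character in every 3, starting at position 1 (positions 1st, 4th, 7th, ...).
"rcsdyhupj" → "jrcsdyhup" → "jsh".

jsh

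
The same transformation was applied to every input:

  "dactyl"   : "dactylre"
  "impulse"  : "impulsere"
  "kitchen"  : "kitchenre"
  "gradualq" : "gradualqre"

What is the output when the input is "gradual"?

gradualre

Each output is the input with this applied: append "re".
Doing the same to "gradual": "gradualre".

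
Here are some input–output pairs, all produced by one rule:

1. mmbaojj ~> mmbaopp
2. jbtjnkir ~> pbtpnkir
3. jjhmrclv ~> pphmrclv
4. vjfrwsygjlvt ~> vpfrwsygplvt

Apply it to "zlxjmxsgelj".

zlxpmxsgelp

In each case the input is transformed by: replace every "j" with "p".
For "zlxjmxsgelj" the result is "zlxpmxsgelp".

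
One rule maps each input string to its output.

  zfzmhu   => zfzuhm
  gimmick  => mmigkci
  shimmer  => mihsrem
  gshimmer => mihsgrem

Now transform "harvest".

The rule is to move the last 3 characters to the front (rotate right by 3), then reverse the string.
Starting from "harvest": after the first operation, "estharv"; after the second, "vrahtse".

vrahtse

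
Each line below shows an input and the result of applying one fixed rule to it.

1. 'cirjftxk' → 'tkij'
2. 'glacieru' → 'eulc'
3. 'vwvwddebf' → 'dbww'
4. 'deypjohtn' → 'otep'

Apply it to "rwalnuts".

In each case the input is transformed by: keep every other character starting from the second (positions 2nd, 4th, 6th, ...), then swap the front and back halves of the string.
On "rwalnuts" that produces "uswl".
(Check on "glacieru": → "lceu" → "eulc" ✓)

uswl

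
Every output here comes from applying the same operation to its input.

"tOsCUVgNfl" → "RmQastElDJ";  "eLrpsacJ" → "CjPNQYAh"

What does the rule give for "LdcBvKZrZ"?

Looking at the pairs, the operation is to flip the case of every letter, then shift every letter 2 places backward in the alphabet (wrapping around).
On "LdcBvKZrZ" that produces "jBAzTixPx".

jBAzTixPx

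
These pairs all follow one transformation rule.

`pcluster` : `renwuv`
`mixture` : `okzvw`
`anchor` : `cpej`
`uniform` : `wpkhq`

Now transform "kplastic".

mrncuv

The rule is to shift every letter 2 places forward in the alphabet (wrapping around), then delete the last 2 characters.
For "kplastic", step one produces "mrncuvke"; step two turns that into "mrncuv".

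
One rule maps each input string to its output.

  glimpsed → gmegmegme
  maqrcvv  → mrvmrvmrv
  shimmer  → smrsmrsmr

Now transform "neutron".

What's happening: keep one character in every 3, starting at position 1 (positions 1st, 4th, 7th, ...), then write the whole string 3 times in a row.
Starting from "neutron": after the first operation, "ntn"; after the second, "ntnntnntn".

ntnntnntn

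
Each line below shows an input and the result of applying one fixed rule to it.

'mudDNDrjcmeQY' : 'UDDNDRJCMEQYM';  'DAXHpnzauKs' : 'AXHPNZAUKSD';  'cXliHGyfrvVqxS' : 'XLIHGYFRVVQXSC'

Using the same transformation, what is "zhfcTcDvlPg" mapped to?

Each output is the input with this applied: move the first character to the end, then convert every letter to uppercase.
"zhfcTcDvlPg" → "HFCTCDVLPGZ".

HFCTCDVLPGZ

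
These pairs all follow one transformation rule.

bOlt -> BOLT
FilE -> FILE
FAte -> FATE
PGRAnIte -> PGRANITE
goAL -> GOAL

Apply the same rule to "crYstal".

CRYSTAL

In each case the input is transformed by: convert every letter to uppercase.
"crYstal" → "CRYSTAL".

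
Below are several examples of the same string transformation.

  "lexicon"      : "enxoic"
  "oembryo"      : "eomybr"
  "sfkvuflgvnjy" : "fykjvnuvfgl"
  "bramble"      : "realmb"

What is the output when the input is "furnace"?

uercna

What's happening: delete the first character, then take characters alternately from the front and the back (1st, last, 2nd, 2nd-last, ...).
For "furnace", step one produces "urnace"; step two turns that into "uercna".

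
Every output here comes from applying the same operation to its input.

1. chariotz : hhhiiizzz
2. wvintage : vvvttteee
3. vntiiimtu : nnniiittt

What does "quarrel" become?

uuurrr

The pattern: keep one character in every 3, starting at position 2 (positions 2nd, 5th, 8th, ...), then repeat every character 3 times.
So "quarrel" becomes "uuurrr".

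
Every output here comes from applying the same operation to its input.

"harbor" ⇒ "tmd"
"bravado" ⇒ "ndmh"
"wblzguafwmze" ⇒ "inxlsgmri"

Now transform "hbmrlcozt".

tnydxo

In each case the input is transformed by: shift every letter 12 places forward in the alphabet (wrapping around), then delete the last 3 characters.
Working it through for "hbmrlcozt": intermediate "tnydxoalf", final "tnydxo".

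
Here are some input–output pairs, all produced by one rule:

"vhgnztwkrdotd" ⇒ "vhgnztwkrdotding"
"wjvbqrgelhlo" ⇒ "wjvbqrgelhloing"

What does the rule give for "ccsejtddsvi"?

Looking at the pairs, the operation is to append "ing".
Applying that to "ccsejtddsvi" gives "ccsejtddsviing".

ccsejtddsviing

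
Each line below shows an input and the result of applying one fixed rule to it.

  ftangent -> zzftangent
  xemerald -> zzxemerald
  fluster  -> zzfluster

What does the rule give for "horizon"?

The rule is to prepend "zz".
On "horizon" that produces "zzhorizon".

zzhorizon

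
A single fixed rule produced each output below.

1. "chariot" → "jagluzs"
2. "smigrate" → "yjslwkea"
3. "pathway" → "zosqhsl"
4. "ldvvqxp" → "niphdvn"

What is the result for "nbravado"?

The rule is to move the first 3 characters to the end (rotate left by 3), then shift every letter 8 places backward in the alphabet (wrapping around).
"nbravado" → "avadonbr" → "snsvgftj".
(Check on "smigrate": → "gratesmi" → "yjslwkea" ✓)

snsvgftj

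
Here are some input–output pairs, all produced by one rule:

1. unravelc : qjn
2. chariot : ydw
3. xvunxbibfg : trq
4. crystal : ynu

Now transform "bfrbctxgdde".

In each case the input is transformed by: shift every letter 4 places backward in the alphabet (wrapping around), then keep only the first 3 characters.
Applying both steps to "bfrbctxgdde": "xbnxyptczza", then "xbn".

xbn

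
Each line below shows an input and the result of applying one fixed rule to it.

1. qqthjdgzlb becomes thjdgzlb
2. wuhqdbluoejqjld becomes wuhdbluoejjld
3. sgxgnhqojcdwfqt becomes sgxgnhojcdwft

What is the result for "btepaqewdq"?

The pattern: remove every "q".
"btepaqewdq" → "btepaewd".

btepaewd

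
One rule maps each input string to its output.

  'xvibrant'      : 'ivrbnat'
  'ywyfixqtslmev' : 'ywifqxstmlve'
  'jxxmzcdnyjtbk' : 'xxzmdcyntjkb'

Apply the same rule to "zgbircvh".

bgrivch

Each output is the input with this applied: delete the first character, then swap each adjacent pair of characters (1↔2, 3↔4, ...).
Working it through for "zgbircvh": intermediate "gbircvh", final "bgrivch".
(Check on "xvibrant": → "vibrant" → "ivrbnat" ✓)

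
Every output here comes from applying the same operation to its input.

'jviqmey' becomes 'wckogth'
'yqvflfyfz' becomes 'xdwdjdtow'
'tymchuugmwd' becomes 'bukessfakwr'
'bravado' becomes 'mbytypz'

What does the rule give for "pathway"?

wyufryn

The pattern: shift every letter 2 places backward in the alphabet (wrapping around), then reverse the string.
Starting from "pathway": after the first operation, "nyrfuyw"; after the second, "wyufryn".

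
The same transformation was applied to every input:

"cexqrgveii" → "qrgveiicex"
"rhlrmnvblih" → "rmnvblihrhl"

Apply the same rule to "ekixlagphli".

In each case the input is transformed by: move the first 3 characters to the end (rotate left by 3).
On "ekixlagphli" that produces "xlagphlieki".

xlagphlieki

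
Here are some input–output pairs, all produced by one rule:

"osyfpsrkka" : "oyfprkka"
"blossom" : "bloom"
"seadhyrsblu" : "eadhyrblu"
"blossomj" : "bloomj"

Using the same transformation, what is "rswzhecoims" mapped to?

What's happening: remove every "s".
For "rswzhecoims" the result is "rwzhecoim".

rwzhecoim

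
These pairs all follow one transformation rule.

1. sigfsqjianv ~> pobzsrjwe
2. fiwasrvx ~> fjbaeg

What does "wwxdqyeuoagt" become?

The pattern: shift every letter 9 places forward in the alphabet (wrapping around), then delete the first 2 characters.
So "wwxdqyeuoagt" becomes "gmzhndxjpc".
(Check on "sigfsqjianv": → "brpobzsrjwe" → "pobzsrjwe" ✓)

gmzhndxjpc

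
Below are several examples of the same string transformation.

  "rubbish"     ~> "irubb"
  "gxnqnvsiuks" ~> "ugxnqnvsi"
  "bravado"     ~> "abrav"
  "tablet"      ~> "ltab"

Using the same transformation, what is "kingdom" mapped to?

The rule is to delete the last 2 characters, then move the last character to the front.
On "kingdom": the first step gives "kingd", and the second then gives "dking".
(Check on "gxnqnvsiuks": → "gxnqnvsiu" → "ugxnqnvsi" ✓)

dking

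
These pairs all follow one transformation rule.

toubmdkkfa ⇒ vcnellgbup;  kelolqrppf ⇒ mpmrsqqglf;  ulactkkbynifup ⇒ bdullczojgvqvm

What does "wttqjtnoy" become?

urkuopzxu

Looking at the pairs, the operation is to move the first 2 characters to the end (rotate left by 2), then shift every letter 1 place forward in the alphabet (wrapping around).
Applying both steps to "wttqjtnoy": "tqjtnoywt", then "urkuopzxu".
(Check on "kelolqrppf": → "lolqrppfke" → "mpmrsqqglf" ✓)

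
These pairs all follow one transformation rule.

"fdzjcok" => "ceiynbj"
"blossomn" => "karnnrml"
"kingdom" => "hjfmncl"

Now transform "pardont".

zocqmns

What's happening: shift every letter 1 place backward in the alphabet (wrapping around), then swap each adjacent pair of characters (1↔2, 3↔4, ...).
Applying both steps to "pardont": "ozqcnms", then "zocqmns".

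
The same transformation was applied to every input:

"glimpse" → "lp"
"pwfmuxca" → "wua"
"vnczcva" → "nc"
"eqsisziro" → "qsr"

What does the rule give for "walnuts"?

au

The transformation: keep one character in every 3, starting at position 2 (positions 2nd, 5th, 8th, ...).
"walnuts" → "au".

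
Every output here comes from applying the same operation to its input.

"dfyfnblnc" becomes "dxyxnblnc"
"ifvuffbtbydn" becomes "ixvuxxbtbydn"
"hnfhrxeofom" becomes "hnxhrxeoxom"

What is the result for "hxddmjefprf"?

hxddmjexprx

Each output is the input with this applied: replace every "f" with "x".
Applying that to "hxddmjefprf" gives "hxddmjexprx".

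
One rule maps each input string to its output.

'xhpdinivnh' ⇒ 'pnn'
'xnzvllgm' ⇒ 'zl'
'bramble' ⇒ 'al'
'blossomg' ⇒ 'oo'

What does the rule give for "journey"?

The pattern: keep one character in every 3, starting at position 3 (positions 3rd, 6th, 9th, ...).
On "journey" that produces "ue".

ue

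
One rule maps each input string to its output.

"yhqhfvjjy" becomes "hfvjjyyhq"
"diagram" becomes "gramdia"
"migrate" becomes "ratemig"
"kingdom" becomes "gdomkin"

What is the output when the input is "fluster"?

Each output is the input with this applied: move the first 3 characters to the end (rotate left by 3).
For "fluster" the result is "sterflu".

sterflu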